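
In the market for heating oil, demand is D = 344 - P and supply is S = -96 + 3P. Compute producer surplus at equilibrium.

Equilibrium: 344 - P = -96 + 3P gives P* = 110, Q* = 234.
Supply starts at P = 32 (where S = 0).
PS = ½(110 − 32)(234) = 9126.

Producer surplus = 9126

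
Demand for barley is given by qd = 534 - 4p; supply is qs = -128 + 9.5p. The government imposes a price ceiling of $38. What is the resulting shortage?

Shortage = 149

Equilibrium price would be p* = 1324/27, so the ceiling at 38 binds.
At p = 38: qd = 534 − 4(38) = 382, qs = -128 + 9.5(38) = 233.
Shortage = 382 − 233 = 149.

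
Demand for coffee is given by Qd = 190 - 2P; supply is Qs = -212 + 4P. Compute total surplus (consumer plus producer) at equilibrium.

Equilibrium: 190 - 2P = -212 + 4P gives P* = 67, Q* = 56.
Demand choke price: P = 95; supply starts at P = 53.
CS = ½(95 − 67)(56) = 784; PS = ½(67 − 53)(56) = 392.

Total surplus = 1176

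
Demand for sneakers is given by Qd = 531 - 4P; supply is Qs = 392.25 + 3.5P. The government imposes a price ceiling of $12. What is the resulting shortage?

Equilibrium price would be P* = 18.5, so the ceiling at 12 binds.
At P = 12: Qd = 531 − 4(12) = 483, Qs = 392.25 + 3.5(12) = 434.25.
Shortage = 483 − 434.25 = 48.75.

Shortage = 48.75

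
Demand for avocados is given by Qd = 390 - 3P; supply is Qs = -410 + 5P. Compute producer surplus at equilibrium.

Producer surplus = 810

Equilibrium: 390 - 3P = -410 + 5P gives P* = 100, Q* = 90.
Supply starts at P = 82 (where Qs = 0).
PS = ½(100 − 82)(90) = 810.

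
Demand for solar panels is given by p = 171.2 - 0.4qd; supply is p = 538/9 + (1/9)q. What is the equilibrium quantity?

q* = 218

Set the two price expressions equal: 171.2 - 0.4q = 538/9 + (1/9)q.
5014/45 = (23/45)q, so q* = 218.
p* = 171.2 − (0.4)(218) = 84.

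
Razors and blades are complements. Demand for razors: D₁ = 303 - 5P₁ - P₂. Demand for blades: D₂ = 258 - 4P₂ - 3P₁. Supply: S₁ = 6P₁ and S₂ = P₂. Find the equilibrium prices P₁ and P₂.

P₁ = 1257/52, P₂ = 1929/52

Market 1: 303 - 5P₁ - P₂ = 6P₁ → 11P₁ + P₂ = 303.
Market 2: 5P₂ + 3P₁ = 258.
Eliminating P₂: 5×(1) − 1×(2) gives 52P₁ = 1257, so P₁ = 1257/52.
Back-substitute into (2): P₂ = (258 − 3×1257/52) / 5 = 1929/52.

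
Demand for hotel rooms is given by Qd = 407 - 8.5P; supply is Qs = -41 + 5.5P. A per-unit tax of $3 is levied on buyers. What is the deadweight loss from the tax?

Deadweight loss = 1683/112

Pre-tax equilibrium: P* = 32, Q* = 135.
Tax on buyers shifts demand to Qd = 407 − 8.5(P + 3) = 381.5 - 8.5P.
381.5 - 8.5P = -41 + 5.5P gives seller price Ps = 845/28; buyers pay Pb = 845/28 + 3 = 929/28.
New quantity: Q = 407 − 8.5(929/28) = 6999/56.
DWL = ½ × 3 × (135 − 6999/56) = 1683/112.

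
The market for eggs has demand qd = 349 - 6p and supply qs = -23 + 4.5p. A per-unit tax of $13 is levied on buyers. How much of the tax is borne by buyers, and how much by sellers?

Buyers bear 39/7, sellers bear 52/7

Pre-tax equilibrium: p* = 248/7, q* = 955/7.
Tax on buyers shifts demand to qd = 349 − 6(p + 13) = 271 - 6p.
271 - 6p = -23 + 4.5p gives seller price ps = 28; buyers pay pb = 28 + 13 = 41.
New quantity: q = 349 − 6(41) = 103.
Buyer burden = 41 − 248/7 = 39/7; seller burden = 248/7 − 28 = 52/7.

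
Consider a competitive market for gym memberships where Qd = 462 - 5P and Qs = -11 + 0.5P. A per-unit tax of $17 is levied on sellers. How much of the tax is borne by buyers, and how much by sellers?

Pre-tax equilibrium: P* = 86, Q* = 32.
Tax on sellers shifts supply to Qs = -11 + 0.5(P − 17) = -19.5 + 0.5P.
462 - 5P = -19.5 + 0.5P gives buyer price Pb = 963/11; sellers receive Ps = 963/11 − 17 = 776/11.
New quantity: Q = 462 − 5(963/11) = 267/11.
Buyer burden = 963/11 − 86 = 17/11; seller burden = 86 − 776/11 = 170/11.

Buyers bear 17/11, sellers bear 170/11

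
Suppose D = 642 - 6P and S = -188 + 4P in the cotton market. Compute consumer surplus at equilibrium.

Equilibrium: 642 - 6P = -188 + 4P gives P* = 83, Q* = 144.
Demand choke price (D = 0): P = 107.
CS = ½(107 − 83)(144) = 1728.

Consumer surplus = 1728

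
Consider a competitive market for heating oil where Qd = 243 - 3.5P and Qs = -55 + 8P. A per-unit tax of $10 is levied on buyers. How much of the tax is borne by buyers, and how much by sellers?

Pre-tax equilibrium: P* = 596/23, Q* = 3503/23.
Tax on buyers shifts demand to Qd = 243 − 3.5(P + 10) = 208 - 3.5P.
208 - 3.5P = -55 + 8P gives seller price Ps = 526/23; buyers pay Pb = 526/23 + 10 = 756/23.
New quantity: Q = 243 − 3.5(756/23) = 2943/23.
Buyer burden = 756/23 − 596/23 = 160/23; seller burden = 596/23 − 526/23 = 70/23.

Buyers bear 160/23, sellers bear 70/23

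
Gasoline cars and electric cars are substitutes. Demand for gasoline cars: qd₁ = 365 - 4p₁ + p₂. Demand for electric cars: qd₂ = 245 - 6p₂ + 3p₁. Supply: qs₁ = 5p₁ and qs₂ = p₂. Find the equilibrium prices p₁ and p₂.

p₁ = 140/3, p₂ = 55

Market 1: 365 - 4p₁ + p₂ = 5p₁ → 9p₁ - p₂ = 365.
Market 2: 7p₂ - 3p₁ = 245.
Eliminating p₂: 7×(1) + 1×(2) gives 60p₁ = 2800, so p₁ = 140/3.
Back-substitute into (2): p₂ = (245 + 3×140/3) / 7 = 55.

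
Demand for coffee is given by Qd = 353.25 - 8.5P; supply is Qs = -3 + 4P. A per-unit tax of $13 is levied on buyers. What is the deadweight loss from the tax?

Deadweight loss = 229.84

Pre-tax equilibrium: P* = 28.5, Q* = 111.
Tax on buyers shifts demand to Qd = 353.25 − 8.5(P + 13) = 242.75 - 8.5P.
242.75 - 8.5P = -3 + 4P gives seller price Ps = 19.66; buyers pay Pb = 19.66 + 13 = 32.66.
New quantity: Q = 353.25 − 8.5(32.66) = 75.64.
DWL = ½ × 13 × (111 − 75.64) = 229.84.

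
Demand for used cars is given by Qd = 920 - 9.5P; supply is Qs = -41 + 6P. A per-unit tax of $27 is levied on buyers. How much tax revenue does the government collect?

Pre-tax equilibrium: P* = 62, Q* = 331.
Tax on buyers shifts demand to Qd = 920 − 9.5(P + 27) = 663.5 - 9.5P.
663.5 - 9.5P = -41 + 6P gives seller price Ps = 1409/31; buyers pay Pb = 1409/31 + 27 = 2246/31.
New quantity: Q = 920 − 9.5(2246/31) = 7183/31.
Revenue = 27 × 7183/31 = 193941/31.

Tax revenue = 193941/31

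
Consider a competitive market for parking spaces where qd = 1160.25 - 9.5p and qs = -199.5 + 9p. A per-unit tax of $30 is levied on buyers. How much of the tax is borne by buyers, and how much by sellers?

Buyers bear 540/37, sellers bear 570/37

Pre-tax equilibrium: p* = 73.5, q* = 462.
Tax on buyers shifts demand to qd = 1160.25 − 9.5(p + 30) = 875.25 - 9.5p.
875.25 - 9.5p = -199.5 + 9p gives seller price ps = 4299/74; buyers pay pb = 4299/74 + 30 = 6519/74.
New quantity: q = 1160.25 − 9.5(6519/74) = 11964/37.
Buyer burden = 6519/74 − 73.5 = 540/37; seller burden = 73.5 − 4299/74 = 570/37.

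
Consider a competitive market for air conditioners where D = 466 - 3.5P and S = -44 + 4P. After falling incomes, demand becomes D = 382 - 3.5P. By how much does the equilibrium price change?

ΔP = -11.2

Original equilibrium: P* = 68, Q* = 228.
New equilibrium: 382 - 3.5P = -44 + 4P, so 426 = 7.5P and P' = 56.8; Q' = 382 − 3.5(56.8) = 183.2.
Change in price: 56.8 − 68 = -11.2.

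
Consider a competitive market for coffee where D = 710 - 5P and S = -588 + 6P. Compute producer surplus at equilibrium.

Equilibrium: 710 - 5P = -588 + 6P gives P* = 118, Q* = 120.
Supply starts at P = 98 (where S = 0).
PS = ½(118 − 98)(120) = 1200.

Producer surplus = 1200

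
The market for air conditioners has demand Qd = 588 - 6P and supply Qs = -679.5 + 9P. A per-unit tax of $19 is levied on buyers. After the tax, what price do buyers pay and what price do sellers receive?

Buyers pay $95.9, sellers receive $76.9

Pre-tax equilibrium: P* = 84.5, Q* = 81.
Tax on buyers shifts demand to Qd = 588 − 6(P + 19) = 474 - 6P.
474 - 6P = -679.5 + 9P gives seller price Ps = 76.9; buyers pay Pb = 76.9 + 19 = 95.9.
New quantity: Q = 588 − 6(95.9) = 12.6.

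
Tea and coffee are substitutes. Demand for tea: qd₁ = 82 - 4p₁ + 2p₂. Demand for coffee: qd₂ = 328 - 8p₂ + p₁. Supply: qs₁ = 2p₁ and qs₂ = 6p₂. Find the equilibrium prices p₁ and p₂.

Market 1: 82 - 4p₁ + 2p₂ = 2p₁ → 6p₁ - 2p₂ = 82.
Market 2: 14p₂ - p₁ = 328.
Eliminating p₂: 14×(1) + 2×(2) gives 82p₁ = 1804, so p₁ = 22.
Back-substitute into (2): p₂ = (328 + 1×22) / 14 = 25.

p₁ = 22, p₂ = 25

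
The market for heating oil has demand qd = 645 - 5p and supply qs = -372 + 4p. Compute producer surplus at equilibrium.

Equilibrium: 645 - 5p = -372 + 4p gives p* = 113, q* = 80.
Supply starts at p = 93 (where qs = 0).
PS = ½(113 − 93)(80) = 800.

Producer surplus = 800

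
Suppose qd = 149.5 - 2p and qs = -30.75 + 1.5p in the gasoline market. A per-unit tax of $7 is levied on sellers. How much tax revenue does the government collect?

Pre-tax equilibrium: p* = 51.5, q* = 46.5.
Tax on sellers shifts supply to qs = -30.75 + 1.5(p − 7) = -41.25 + 1.5p.
149.5 - 2p = -41.25 + 1.5p gives buyer price pb = 54.5; sellers receive ps = 54.5 − 7 = 47.5.
New quantity: q = 149.5 − 2(54.5) = 40.5.
Revenue = 7 × 40.5 = 283.5.

Tax revenue = 283.5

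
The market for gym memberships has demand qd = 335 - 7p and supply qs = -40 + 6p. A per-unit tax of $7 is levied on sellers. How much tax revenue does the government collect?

Tax revenue = 10052/13

Pre-tax equilibrium: p* = 375/13, q* = 1730/13.
Tax on sellers shifts supply to qs = -40 + 6(p − 7) = -82 + 6p.
335 - 7p = -82 + 6p gives buyer price pb = 417/13; sellers receive ps = 417/13 − 7 = 326/13.
New quantity: q = 335 − 7(417/13) = 1436/13.
Revenue = 7 × 1436/13 = 10052/13.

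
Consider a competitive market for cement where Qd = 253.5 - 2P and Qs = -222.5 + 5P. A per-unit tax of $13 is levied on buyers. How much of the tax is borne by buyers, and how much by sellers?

Buyers bear 65/7, sellers bear 26/7

Pre-tax equilibrium: P* = 68, Q* = 117.5.
Tax on buyers shifts demand to Qd = 253.5 − 2(P + 13) = 227.5 - 2P.
227.5 - 2P = -222.5 + 5P gives seller price Ps = 450/7; buyers pay Pb = 450/7 + 13 = 541/7.
New quantity: Q = 253.5 − 2(541/7) = 1385/14.
Buyer burden = 541/7 − 68 = 65/7; seller burden = 68 − 450/7 = 26/7.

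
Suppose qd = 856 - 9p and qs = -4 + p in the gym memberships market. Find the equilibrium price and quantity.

p* = 86, q* = 82

Set qd = qs: 856 - 9p = -4 + p.
860 = 10p, so p* = 86.
q* = 856 − 9(86) = 82.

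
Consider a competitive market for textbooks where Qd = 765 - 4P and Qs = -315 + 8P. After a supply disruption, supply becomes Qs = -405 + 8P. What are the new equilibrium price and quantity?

Original equilibrium: P* = 90, Q* = 405.
New equilibrium: 765 - 4P = -405 + 8P, so 1170 = 12P and P' = 97.5; Q' = 765 − 4(97.5) = 375.

P' = 97.5, Q' = 375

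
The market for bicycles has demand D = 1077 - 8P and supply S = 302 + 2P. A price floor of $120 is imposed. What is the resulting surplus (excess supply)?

Equilibrium price would be P* = 77.5, so the floor at 120 binds.
At P = 120: D = 117, S = 542.
Surplus = 542 − 117 = 425.

Surplus = 425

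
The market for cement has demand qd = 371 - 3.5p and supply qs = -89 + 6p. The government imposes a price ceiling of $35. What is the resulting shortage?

Shortage = 127.5

Equilibrium price would be p* = 920/19, so the ceiling at 35 binds.
At p = 35: qd = 371 − 3.5(35) = 248.5, qs = -89 + 6(35) = 121.
Shortage = 248.5 − 121 = 127.5.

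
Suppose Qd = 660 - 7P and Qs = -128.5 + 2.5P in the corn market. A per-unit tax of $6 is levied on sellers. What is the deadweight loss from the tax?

Pre-tax equilibrium: P* = 83, Q* = 79.
Tax on sellers shifts supply to Qs = -128.5 + 2.5(P − 6) = -143.5 + 2.5P.
660 - 7P = -143.5 + 2.5P gives buyer price Pb = 1607/19; sellers receive Ps = 1607/19 − 6 = 1493/19.
New quantity: Q = 660 − 7(1607/19) = 1291/19.
DWL = ½ × 6 × (79 − 1291/19) = 630/19.

Deadweight loss = 630/19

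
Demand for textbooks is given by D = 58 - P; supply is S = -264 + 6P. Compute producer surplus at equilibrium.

Equilibrium: 58 - P = -264 + 6P gives P* = 46, Q* = 12.
Supply starts at P = 44 (where S = 0).
PS = ½(46 − 44)(12) = 12.

Producer surplus = 12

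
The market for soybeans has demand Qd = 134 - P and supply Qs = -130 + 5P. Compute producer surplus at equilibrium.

Equilibrium: 134 - P = -130 + 5P gives P* = 44, Q* = 90.
Supply starts at P = 26 (where Qs = 0).
PS = ½(44 − 26)(90) = 810.

Producer surplus = 810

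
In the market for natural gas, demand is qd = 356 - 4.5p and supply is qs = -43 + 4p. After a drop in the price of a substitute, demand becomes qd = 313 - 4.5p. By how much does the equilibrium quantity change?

Original equilibrium: p* = 798/17, q* = 2461/17.
New equilibrium: 313 - 4.5p = -43 + 4p, so 356 = 8.5p and p' = 712/17; q' = 313 − 4.5(712/17) = 2117/17.
Change in quantity: 2117/17 − 2461/17 = -344/17.

Δq = -344/17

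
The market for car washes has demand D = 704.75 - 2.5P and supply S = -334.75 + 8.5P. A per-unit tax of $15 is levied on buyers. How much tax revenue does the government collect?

Pre-tax equilibrium: P* = 94.5, Q* = 468.5.
Tax on buyers shifts demand to D = 704.75 − 2.5(P + 15) = 667.25 - 2.5P.
667.25 - 2.5P = -334.75 + 8.5P gives seller price Ps = 1002/11; buyers pay Pb = 1002/11 + 15 = 1167/11.
New quantity: Q = 704.75 − 2.5(1167/11) = 19339/44.
Revenue = 15 × 19339/44 = 290085/44.

Tax revenue = 290085/44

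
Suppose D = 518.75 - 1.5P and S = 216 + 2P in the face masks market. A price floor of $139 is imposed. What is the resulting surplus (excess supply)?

Equilibrium price would be P* = 86.5, so the floor at 139 binds.
At P = 139: D = 310.25, S = 494.
Surplus = 494 − 310.25 = 183.75.

Surplus = 183.75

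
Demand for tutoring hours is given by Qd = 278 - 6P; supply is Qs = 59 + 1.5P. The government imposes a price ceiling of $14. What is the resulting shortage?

Shortage = 114

Equilibrium price would be P* = 29.2, so the ceiling at 14 binds.
At P = 14: Qd = 278 − 6(14) = 194, Qs = 59 + 1.5(14) = 80.
Shortage = 194 − 80 = 114.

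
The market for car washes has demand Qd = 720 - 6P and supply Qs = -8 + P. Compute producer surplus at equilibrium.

Producer surplus = 4608

Equilibrium: 720 - 6P = -8 + P gives P* = 104, Q* = 96.
Supply starts at P = 8 (where Qs = 0).
PS = ½(104 − 8)(96) = 4608.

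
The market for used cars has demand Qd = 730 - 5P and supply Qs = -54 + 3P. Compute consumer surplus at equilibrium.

Consumer surplus = 5760

Equilibrium: 730 - 5P = -54 + 3P gives P* = 98, Q* = 240.
Demand choke price (Qd = 0): P = 146.
CS = ½(146 − 98)(240) = 5760.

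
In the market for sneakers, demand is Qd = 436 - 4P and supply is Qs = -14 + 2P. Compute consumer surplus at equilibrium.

Equilibrium: 436 - 4P = -14 + 2P gives P* = 75, Q* = 136.
Demand choke price (Qd = 0): P = 109.
CS = ½(109 − 75)(136) = 2312.

Consumer surplus = 2312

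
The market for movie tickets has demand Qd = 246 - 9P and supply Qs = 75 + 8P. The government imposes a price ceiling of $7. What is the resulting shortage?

Shortage = 52

Equilibrium price would be P* = 171/17, so the ceiling at 7 binds.
At P = 7: Qd = 246 − 9(7) = 183, Qs = 75 + 8(7) = 131.
Shortage = 183 − 131 = 52.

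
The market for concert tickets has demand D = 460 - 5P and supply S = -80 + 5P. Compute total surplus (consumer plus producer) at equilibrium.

Total surplus = 7220

Equilibrium: 460 - 5P = -80 + 5P gives P* = 54, Q* = 190.
Demand choke price: P = 92; supply starts at P = 16.
CS = ½(92 − 54)(190) = 3610; PS = ½(54 − 16)(190) = 3610.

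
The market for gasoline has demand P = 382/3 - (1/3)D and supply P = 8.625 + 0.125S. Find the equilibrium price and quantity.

Set the two price expressions equal: 382/3 - (1/3)Q = 8.625 + 0.125Q.
2849/24 = (11/24)Q, so Q* = 259.
P* = 382/3 − (1/3)(259) = 41.

P* = 41, Q* = 259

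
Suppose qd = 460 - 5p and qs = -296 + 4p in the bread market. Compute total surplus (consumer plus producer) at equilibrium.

Total surplus = 360

Equilibrium: 460 - 5p = -296 + 4p gives p* = 84, q* = 40.
Demand choke price: p = 92; supply starts at p = 74.
CS = ½(92 − 84)(40) = 160; PS = ½(84 − 74)(40) = 200.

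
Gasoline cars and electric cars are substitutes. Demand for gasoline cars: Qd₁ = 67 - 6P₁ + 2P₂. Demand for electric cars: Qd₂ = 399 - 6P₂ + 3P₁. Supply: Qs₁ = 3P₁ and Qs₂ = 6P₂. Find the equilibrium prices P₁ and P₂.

Market 1: 67 - 6P₁ + 2P₂ = 3P₁ → 9P₁ - 2P₂ = 67.
Market 2: 12P₂ - 3P₁ = 399.
Eliminating P₂: 12×(1) + 2×(2) gives 102P₁ = 1602, so P₁ = 267/17.
Back-substitute into (2): P₂ = (399 + 3×267/17) / 12 = 632/17.

P₁ = 267/17, P₂ = 632/17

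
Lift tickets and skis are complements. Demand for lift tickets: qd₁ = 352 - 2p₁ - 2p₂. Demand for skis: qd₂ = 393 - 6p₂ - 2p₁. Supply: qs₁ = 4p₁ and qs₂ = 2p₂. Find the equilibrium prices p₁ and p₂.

Market 1: 352 - 2p₁ - 2p₂ = 4p₁ → 6p₁ + 2p₂ = 352.
Market 2: 8p₂ + 2p₁ = 393.
Eliminating p₂: 8×(1) − 2×(2) gives 44p₁ = 2030, so p₁ = 1015/22.
Back-substitute into (2): p₂ = (393 − 2×1015/22) / 8 = 827/22.

p₁ = 1015/22, p₂ = 827/22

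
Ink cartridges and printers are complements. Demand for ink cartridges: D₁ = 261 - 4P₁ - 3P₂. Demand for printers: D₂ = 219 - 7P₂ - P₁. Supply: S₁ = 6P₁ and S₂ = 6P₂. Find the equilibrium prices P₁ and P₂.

Market 1: 261 - 4P₁ - 3P₂ = 6P₁ → 10P₁ + 3P₂ = 261.
Market 2: 13P₂ + P₁ = 219.
Eliminating P₂: 13×(1) − 3×(2) gives 127P₁ = 2736, so P₁ = 2736/127.
Back-substitute into (2): P₂ = (219 − 1×2736/127) / 13 = 1929/127.

P₁ = 2736/127, P₂ = 1929/127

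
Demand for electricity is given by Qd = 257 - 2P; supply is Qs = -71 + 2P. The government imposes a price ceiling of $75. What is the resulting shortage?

Equilibrium price would be P* = 82, so the ceiling at 75 binds.
At P = 75: Qd = 257 − 2(75) = 107, Qs = -71 + 2(75) = 79.
Shortage = 107 − 79 = 28.

Shortage = 28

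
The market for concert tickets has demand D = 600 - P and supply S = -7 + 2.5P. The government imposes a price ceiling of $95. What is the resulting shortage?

Shortage = 274.5

Equilibrium price would be P* = 1214/7, so the ceiling at 95 binds.
At P = 95: D = 600 − 1(95) = 505, S = -7 + 2.5(95) = 230.5.
Shortage = 505 − 230.5 = 274.5.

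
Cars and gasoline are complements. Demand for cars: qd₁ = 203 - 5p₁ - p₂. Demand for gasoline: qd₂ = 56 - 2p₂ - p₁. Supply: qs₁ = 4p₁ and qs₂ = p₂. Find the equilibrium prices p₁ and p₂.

p₁ = 553/26, p₂ = 301/26

Market 1: 203 - 5p₁ - p₂ = 4p₁ → 9p₁ + p₂ = 203.
Market 2: 3p₂ + p₁ = 56.
Eliminating p₂: 3×(1) − 1×(2) gives 26p₁ = 553, so p₁ = 553/26.
Back-substitute into (2): p₂ = (56 − 1×553/26) / 3 = 301/26.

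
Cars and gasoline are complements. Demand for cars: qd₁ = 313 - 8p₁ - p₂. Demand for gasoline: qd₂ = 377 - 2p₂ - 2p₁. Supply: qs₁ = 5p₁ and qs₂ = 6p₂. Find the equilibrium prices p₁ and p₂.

Market 1: 313 - 8p₁ - p₂ = 5p₁ → 13p₁ + p₂ = 313.
Market 2: 8p₂ + 2p₁ = 377.
Eliminating p₂: 8×(1) − 1×(2) gives 102p₁ = 2127, so p₁ = 709/34.
Back-substitute into (2): p₂ = (377 − 2×709/34) / 8 = 1425/34.

p₁ = 709/34, p₂ = 1425/34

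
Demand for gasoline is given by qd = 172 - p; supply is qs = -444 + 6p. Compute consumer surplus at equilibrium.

Consumer surplus = 3528

Equilibrium: 172 - p = -444 + 6p gives p* = 88, q* = 84.
Demand choke price (qd = 0): p = 172.
CS = ½(172 − 88)(84) = 3528.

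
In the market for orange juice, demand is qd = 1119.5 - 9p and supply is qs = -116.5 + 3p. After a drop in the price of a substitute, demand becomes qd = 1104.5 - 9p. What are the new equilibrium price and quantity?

p' = 101.75, q' = 188.75

Original equilibrium: p* = 103, q* = 192.5.
New equilibrium: 1104.5 - 9p = -116.5 + 3p, so 1221 = 12p and p' = 101.75; q' = 1104.5 − 9(101.75) = 188.75.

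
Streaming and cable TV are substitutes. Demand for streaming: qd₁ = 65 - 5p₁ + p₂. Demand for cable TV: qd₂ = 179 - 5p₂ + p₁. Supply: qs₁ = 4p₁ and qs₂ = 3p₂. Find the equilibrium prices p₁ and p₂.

p₁ = 699/71, p₂ = 1676/71

Market 1: 65 - 5p₁ + p₂ = 4p₁ → 9p₁ - p₂ = 65.
Market 2: 8p₂ - p₁ = 179.
Eliminating p₂: 8×(1) + 1×(2) gives 71p₁ = 699, so p₁ = 699/71.
Back-substitute into (2): p₂ = (179 + 1×699/71) / 8 = 1676/71.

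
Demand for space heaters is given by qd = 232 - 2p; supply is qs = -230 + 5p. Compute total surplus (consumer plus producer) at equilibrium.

Total surplus = 3500

Equilibrium: 232 - 2p = -230 + 5p gives p* = 66, q* = 100.
Demand choke price: p = 116; supply starts at p = 46.
CS = ½(116 − 66)(100) = 2500; PS = ½(66 − 46)(100) = 1000.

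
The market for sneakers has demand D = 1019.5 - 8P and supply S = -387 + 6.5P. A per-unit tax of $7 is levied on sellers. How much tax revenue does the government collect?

Tax revenue = 88669/58

Pre-tax equilibrium: P* = 97, Q* = 243.5.
Tax on sellers shifts supply to S = -387 + 6.5(P − 7) = -432.5 + 6.5P.
1019.5 - 8P = -432.5 + 6.5P gives buyer price Pb = 2904/29; sellers receive Ps = 2904/29 − 7 = 2701/29.
New quantity: Q = 1019.5 − 8(2904/29) = 12667/58.
Revenue = 7 × 12667/58 = 88669/58.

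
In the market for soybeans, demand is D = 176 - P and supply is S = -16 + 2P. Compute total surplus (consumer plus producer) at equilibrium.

Total surplus = 9408

Equilibrium: 176 - P = -16 + 2P gives P* = 64, Q* = 112.
Demand choke price: P = 176; supply starts at P = 8.
CS = ½(176 − 64)(112) = 6272; PS = ½(64 − 8)(112) = 3136.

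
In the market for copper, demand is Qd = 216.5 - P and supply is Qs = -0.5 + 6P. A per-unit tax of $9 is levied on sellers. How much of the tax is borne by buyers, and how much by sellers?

Pre-tax equilibrium: P* = 31, Q* = 185.5.
Tax on sellers shifts supply to Qs = -0.5 + 6(P − 9) = -54.5 + 6P.
216.5 - P = -54.5 + 6P gives buyer price Pb = 271/7; sellers receive Ps = 271/7 − 9 = 208/7.
New quantity: Q = 216.5 − 1(271/7) = 2489/14.
Buyer burden = 271/7 − 31 = 54/7; seller burden = 31 − 208/7 = 9/7.

Buyers bear 54/7, sellers bear 9/7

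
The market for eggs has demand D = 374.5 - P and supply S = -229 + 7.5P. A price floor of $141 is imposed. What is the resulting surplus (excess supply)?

Equilibrium price would be P* = 71, so the floor at 141 binds.
At P = 141: D = 233.5, S = 828.5.
Surplus = 828.5 − 233.5 = 595.

Surplus = 595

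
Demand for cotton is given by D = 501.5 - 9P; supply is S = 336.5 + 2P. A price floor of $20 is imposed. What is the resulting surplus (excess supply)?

Equilibrium price would be P* = 15, so the floor at 20 binds.
At P = 20: D = 321.5, S = 376.5.
Surplus = 376.5 − 321.5 = 55.

Surplus = 55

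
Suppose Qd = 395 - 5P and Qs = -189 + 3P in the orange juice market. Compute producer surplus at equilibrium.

Equilibrium: 395 - 5P = -189 + 3P gives P* = 73, Q* = 30.
Supply starts at P = 63 (where Qs = 0).
PS = ½(73 − 63)(30) = 150.

Producer surplus = 150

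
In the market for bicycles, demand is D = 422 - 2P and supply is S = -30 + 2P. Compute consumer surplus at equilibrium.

Consumer surplus = 9604

Equilibrium: 422 - 2P = -30 + 2P gives P* = 113, Q* = 196.
Demand choke price (D = 0): P = 211.
CS = ½(211 − 113)(196) = 9604.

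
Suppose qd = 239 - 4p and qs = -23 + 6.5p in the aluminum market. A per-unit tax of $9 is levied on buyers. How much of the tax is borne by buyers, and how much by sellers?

Buyers bear 39/7, sellers bear 24/7

Pre-tax equilibrium: p* = 524/21, q* = 2923/21.
Tax on buyers shifts demand to qd = 239 − 4(p + 9) = 203 - 4p.
203 - 4p = -23 + 6.5p gives seller price ps = 452/21; buyers pay pb = 452/21 + 9 = 641/21.
New quantity: q = 239 − 4(641/21) = 2455/21.
Buyer burden = 641/21 − 524/21 = 39/7; seller burden = 524/21 − 452/21 = 24/7.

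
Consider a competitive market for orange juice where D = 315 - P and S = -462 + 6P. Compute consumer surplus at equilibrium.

Equilibrium: 315 - P = -462 + 6P gives P* = 111, Q* = 204.
Demand choke price (D = 0): P = 315.
CS = ½(315 − 111)(204) = 20808.

Consumer surplus = 20808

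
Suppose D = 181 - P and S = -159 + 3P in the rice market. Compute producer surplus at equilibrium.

Equilibrium: 181 - P = -159 + 3P gives P* = 85, Q* = 96.
Supply starts at P = 53 (where S = 0).
PS = ½(85 − 53)(96) = 1536.

Producer surplus = 1536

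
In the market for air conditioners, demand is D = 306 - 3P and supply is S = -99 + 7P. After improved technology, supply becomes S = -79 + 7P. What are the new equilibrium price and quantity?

P' = 38.5, Q' = 190.5

Original equilibrium: P* = 40.5, Q* = 184.5.
New equilibrium: 306 - 3P = -79 + 7P, so 385 = 10P and P' = 38.5; Q' = 306 − 3(38.5) = 190.5.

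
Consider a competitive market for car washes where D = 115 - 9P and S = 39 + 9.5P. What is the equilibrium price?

Set D = S: 115 - 9P = 39 + 9.5P.
76 = 18.5P, so P* = 152/37.
Q* = 115 − 9(152/37) = 2887/37.

P* = 152/37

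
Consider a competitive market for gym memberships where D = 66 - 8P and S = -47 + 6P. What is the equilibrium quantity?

Set D = S: 66 - 8P = -47 + 6P.
113 = 14P, so P* = 113/14.
Q* = 66 − 8(113/14) = 10/7.

Q* = 10/7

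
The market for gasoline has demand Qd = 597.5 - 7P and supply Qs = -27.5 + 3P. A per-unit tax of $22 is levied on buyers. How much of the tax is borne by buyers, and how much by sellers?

Pre-tax equilibrium: P* = 62.5, Q* = 160.
Tax on buyers shifts demand to Qd = 597.5 − 7(P + 22) = 443.5 - 7P.
443.5 - 7P = -27.5 + 3P gives seller price Ps = 47.1; buyers pay Pb = 47.1 + 22 = 69.1.
New quantity: Q = 597.5 − 7(69.1) = 113.8.
Buyer burden = 69.1 − 62.5 = 6.6; seller burden = 62.5 − 47.1 = 15.4.

Buyers bear $6.6, sellers bear $15.4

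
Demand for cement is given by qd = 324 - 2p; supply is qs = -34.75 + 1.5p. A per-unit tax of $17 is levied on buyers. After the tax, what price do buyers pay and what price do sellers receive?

Buyers pay 1537/14, sellers receive 1299/14

Pre-tax equilibrium: p* = 102.5, q* = 119.
Tax on buyers shifts demand to qd = 324 − 2(p + 17) = 290 - 2p.
290 - 2p = -34.75 + 1.5p gives seller price ps = 1299/14; buyers pay pb = 1299/14 + 17 = 1537/14.
New quantity: q = 324 − 2(1537/14) = 731/7.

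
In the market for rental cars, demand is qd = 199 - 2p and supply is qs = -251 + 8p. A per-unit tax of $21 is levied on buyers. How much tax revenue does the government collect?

Tax revenue = 1583.4

Pre-tax equilibrium: p* = 45, q* = 109.
Tax on buyers shifts demand to qd = 199 − 2(p + 21) = 157 - 2p.
157 - 2p = -251 + 8p gives seller price ps = 40.8; buyers pay pb = 40.8 + 21 = 61.8.
New quantity: q = 199 − 2(61.8) = 75.4.
Revenue = 21 × 75.4 = 1583.4.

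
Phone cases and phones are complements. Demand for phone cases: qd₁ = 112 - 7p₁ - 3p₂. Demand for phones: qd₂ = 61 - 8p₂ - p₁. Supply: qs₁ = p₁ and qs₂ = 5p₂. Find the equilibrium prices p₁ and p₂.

Market 1: 112 - 7p₁ - 3p₂ = p₁ → 8p₁ + 3p₂ = 112.
Market 2: 13p₂ + p₁ = 61.
Eliminating p₂: 13×(1) − 3×(2) gives 101p₁ = 1273, so p₁ = 1273/101.
Back-substitute into (2): p₂ = (61 − 1×1273/101) / 13 = 376/101.

p₁ = 1273/101, p₂ = 376/101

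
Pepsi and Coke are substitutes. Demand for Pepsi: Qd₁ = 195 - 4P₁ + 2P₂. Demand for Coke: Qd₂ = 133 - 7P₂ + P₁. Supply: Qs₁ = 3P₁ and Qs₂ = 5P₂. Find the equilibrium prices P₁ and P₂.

Market 1: 195 - 4P₁ + 2P₂ = 3P₁ → 7P₁ - 2P₂ = 195.
Market 2: 12P₂ - P₁ = 133.
Eliminating P₂: 12×(1) + 2×(2) gives 82P₁ = 2606, so P₁ = 1303/41.
Back-substitute into (2): P₂ = (133 + 1×1303/41) / 12 = 563/41.

P₁ = 1303/41, P₂ = 563/41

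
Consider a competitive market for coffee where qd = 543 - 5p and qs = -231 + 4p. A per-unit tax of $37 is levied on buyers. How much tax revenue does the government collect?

Tax revenue = 10249/9

Pre-tax equilibrium: p* = 86, q* = 113.
Tax on buyers shifts demand to qd = 543 − 5(p + 37) = 358 - 5p.
358 - 5p = -231 + 4p gives seller price ps = 589/9; buyers pay pb = 589/9 + 37 = 922/9.
New quantity: q = 543 − 5(922/9) = 277/9.
Revenue = 37 × 277/9 = 10249/9.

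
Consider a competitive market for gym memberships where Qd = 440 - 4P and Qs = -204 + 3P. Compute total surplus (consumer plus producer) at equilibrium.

Total surplus = 1512

Equilibrium: 440 - 4P = -204 + 3P gives P* = 92, Q* = 72.
Demand choke price: P = 110; supply starts at P = 68.
CS = ½(110 − 92)(72) = 648; PS = ½(92 − 68)(72) = 864.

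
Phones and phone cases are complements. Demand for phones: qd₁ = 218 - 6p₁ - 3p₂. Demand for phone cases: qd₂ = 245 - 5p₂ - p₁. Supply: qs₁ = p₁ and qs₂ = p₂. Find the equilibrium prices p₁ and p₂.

p₁ = 191/13, p₂ = 499/13

Market 1: 218 - 6p₁ - 3p₂ = p₁ → 7p₁ + 3p₂ = 218.
Market 2: 6p₂ + p₁ = 245.
Eliminating p₂: 6×(1) − 3×(2) gives 39p₁ = 573, so p₁ = 191/13.
Back-substitute into (2): p₂ = (245 − 1×191/13) / 6 = 499/13.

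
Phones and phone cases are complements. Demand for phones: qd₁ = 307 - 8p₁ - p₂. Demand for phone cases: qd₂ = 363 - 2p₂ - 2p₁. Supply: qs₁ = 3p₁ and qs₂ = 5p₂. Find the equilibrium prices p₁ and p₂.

p₁ = 1786/75, p₂ = 3379/75

Market 1: 307 - 8p₁ - p₂ = 3p₁ → 11p₁ + p₂ = 307.
Market 2: 7p₂ + 2p₁ = 363.
Eliminating p₂: 7×(1) − 1×(2) gives 75p₁ = 1786, so p₁ = 1786/75.
Back-substitute into (2): p₂ = (363 − 2×1786/75) / 7 = 3379/75.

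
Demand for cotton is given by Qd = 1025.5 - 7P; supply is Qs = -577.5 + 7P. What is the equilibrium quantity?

Set Qd = Qs: 1025.5 - 7P = -577.5 + 7P.
1603 = 14P, so P* = 114.5.
Q* = 1025.5 − 7(114.5) = 224.

Q* = 224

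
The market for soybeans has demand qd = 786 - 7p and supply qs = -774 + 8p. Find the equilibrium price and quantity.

Set qd = qs: 786 - 7p = -774 + 8p.
1560 = 15p, so p* = 104.
q* = 786 − 7(104) = 58.

p* = 104, q* = 58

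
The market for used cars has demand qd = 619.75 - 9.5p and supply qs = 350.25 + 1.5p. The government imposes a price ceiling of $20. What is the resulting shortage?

Shortage = 49.5

Equilibrium price would be p* = 24.5, so the ceiling at 20 binds.
At p = 20: qd = 619.75 − 9.5(20) = 429.75, qs = 350.25 + 1.5(20) = 380.25.
Shortage = 429.75 − 380.25 = 49.5.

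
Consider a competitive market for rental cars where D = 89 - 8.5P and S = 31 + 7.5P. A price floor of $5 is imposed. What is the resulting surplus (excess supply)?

Equilibrium price would be P* = 3.625, so the floor at 5 binds.
At P = 5: D = 46.5, S = 68.5.
Surplus = 68.5 − 46.5 = 22.

Surplus = 22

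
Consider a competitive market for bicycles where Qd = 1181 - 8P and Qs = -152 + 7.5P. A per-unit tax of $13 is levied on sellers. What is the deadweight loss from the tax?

Deadweight loss = 10140/31

Pre-tax equilibrium: P* = 86, Q* = 493.
Tax on sellers shifts supply to Qs = -152 + 7.5(P − 13) = -249.5 + 7.5P.
1181 - 8P = -249.5 + 7.5P gives buyer price Pb = 2861/31; sellers receive Ps = 2861/31 − 13 = 2458/31.
New quantity: Q = 1181 − 8(2861/31) = 13723/31.
DWL = ½ × 13 × (493 − 13723/31) = 10140/31.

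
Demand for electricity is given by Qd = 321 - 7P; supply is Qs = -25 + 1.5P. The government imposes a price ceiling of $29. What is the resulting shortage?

Equilibrium price would be P* = 692/17, so the ceiling at 29 binds.
At P = 29: Qd = 321 − 7(29) = 118, Qs = -25 + 1.5(29) = 18.5.
Shortage = 118 − 18.5 = 99.5.

Shortage = 99.5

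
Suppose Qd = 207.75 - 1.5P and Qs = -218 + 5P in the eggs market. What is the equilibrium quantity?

Set Qd = Qs: 207.75 - 1.5P = -218 + 5P.
425.75 = 6.5P, so P* = 65.5.
Q* = 207.75 − 1.5(65.5) = 109.5.

Q* = 109.5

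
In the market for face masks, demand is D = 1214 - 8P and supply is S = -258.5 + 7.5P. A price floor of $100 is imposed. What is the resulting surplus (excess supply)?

Equilibrium price would be P* = 95, so the floor at 100 binds.
At P = 100: D = 414, S = 491.5.
Surplus = 491.5 − 414 = 77.5.

Surplus = 77.5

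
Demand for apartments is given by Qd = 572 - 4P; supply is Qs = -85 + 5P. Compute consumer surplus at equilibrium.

Consumer surplus = 9800

Equilibrium: 572 - 4P = -85 + 5P gives P* = 73, Q* = 280.
Demand choke price (Qd = 0): P = 143.
CS = ½(143 − 73)(280) = 9800.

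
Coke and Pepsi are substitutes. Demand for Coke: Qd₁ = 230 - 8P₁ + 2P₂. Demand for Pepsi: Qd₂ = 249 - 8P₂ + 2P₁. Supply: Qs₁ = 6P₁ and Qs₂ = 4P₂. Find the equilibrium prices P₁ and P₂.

P₁ = 1629/82, P₂ = 1973/82

Market 1: 230 - 8P₁ + 2P₂ = 6P₁ → 14P₁ - 2P₂ = 230.
Market 2: 12P₂ - 2P₁ = 249.
Eliminating P₂: 12×(1) + 2×(2) gives 164P₁ = 3258, so P₁ = 1629/82.
Back-substitute into (2): P₂ = (249 + 2×1629/82) / 12 = 1973/82.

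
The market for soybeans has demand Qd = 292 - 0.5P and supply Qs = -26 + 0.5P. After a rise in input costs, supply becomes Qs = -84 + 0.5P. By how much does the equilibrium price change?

Original equilibrium: P* = 318, Q* = 133.
New equilibrium: 292 - 0.5P = -84 + 0.5P, so 376 = P and P' = 376; Q' = 292 − 0.5(376) = 104.
Change in price: 376 − 318 = 58.

ΔP = 58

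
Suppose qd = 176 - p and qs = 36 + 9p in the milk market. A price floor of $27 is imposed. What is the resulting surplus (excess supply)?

Equilibrium price would be p* = 14, so the floor at 27 binds.
At p = 27: qd = 149, qs = 279.
Surplus = 279 − 149 = 130.

Surplus = 130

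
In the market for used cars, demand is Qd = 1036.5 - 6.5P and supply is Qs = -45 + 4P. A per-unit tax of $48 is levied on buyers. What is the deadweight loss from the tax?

Pre-tax equilibrium: P* = 103, Q* = 367.
Tax on buyers shifts demand to Qd = 1036.5 − 6.5(P + 48) = 724.5 - 6.5P.
724.5 - 6.5P = -45 + 4P gives seller price Ps = 513/7; buyers pay Pb = 513/7 + 48 = 849/7.
New quantity: Q = 1036.5 − 6.5(849/7) = 1737/7.
DWL = ½ × 48 × (367 − 1737/7) = 19968/7.

Deadweight loss = 19968/7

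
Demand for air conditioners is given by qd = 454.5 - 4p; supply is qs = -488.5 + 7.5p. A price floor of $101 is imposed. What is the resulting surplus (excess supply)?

Equilibrium price would be p* = 82, so the floor at 101 binds.
At p = 101: qd = 50.5, qs = 269.
Surplus = 269 − 50.5 = 218.5.

Surplus = 218.5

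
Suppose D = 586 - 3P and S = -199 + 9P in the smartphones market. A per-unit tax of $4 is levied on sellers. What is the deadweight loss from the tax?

Pre-tax equilibrium: P* = 785/12, Q* = 389.75.
Tax on sellers shifts supply to S = -199 + 9(P − 4) = -235 + 9P.
586 - 3P = -235 + 9P gives buyer price Pb = 821/12; sellers receive Ps = 821/12 − 4 = 773/12.
New quantity: Q = 586 − 3(821/12) = 380.75.
DWL = ½ × 4 × (389.75 − 380.75) = 18.

Deadweight loss = 18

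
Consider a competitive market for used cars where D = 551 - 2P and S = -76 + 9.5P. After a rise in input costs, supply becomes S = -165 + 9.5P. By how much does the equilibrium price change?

Original equilibrium: P* = 1254/23, Q* = 10165/23.
New equilibrium: 551 - 2P = -165 + 9.5P, so 716 = 11.5P and P' = 1432/23; Q' = 551 − 2(1432/23) = 9809/23.
Change in price: 1432/23 − 1254/23 = 178/23.

ΔP = 178/23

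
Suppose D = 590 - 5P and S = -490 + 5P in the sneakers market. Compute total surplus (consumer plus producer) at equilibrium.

Equilibrium: 590 - 5P = -490 + 5P gives P* = 108, Q* = 50.
Demand choke price: P = 118; supply starts at P = 98.
CS = ½(118 − 108)(50) = 250; PS = ½(108 − 98)(50) = 250.

Total surplus = 500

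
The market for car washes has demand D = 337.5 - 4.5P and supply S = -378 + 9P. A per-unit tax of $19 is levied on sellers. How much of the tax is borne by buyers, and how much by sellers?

Buyers bear 38/3, sellers bear 19/3

Pre-tax equilibrium: P* = 53, Q* = 99.
Tax on sellers shifts supply to S = -378 + 9(P − 19) = -549 + 9P.
337.5 - 4.5P = -549 + 9P gives buyer price Pb = 197/3; sellers receive Ps = 197/3 − 19 = 140/3.
New quantity: Q = 337.5 − 4.5(197/3) = 42.
Buyer burden = 197/3 − 53 = 38/3; seller burden = 53 − 140/3 = 19/3.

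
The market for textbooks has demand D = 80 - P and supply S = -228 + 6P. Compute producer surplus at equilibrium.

Equilibrium: 80 - P = -228 + 6P gives P* = 44, Q* = 36.
Supply starts at P = 38 (where S = 0).
PS = ½(44 − 38)(36) = 108.

Producer surplus = 108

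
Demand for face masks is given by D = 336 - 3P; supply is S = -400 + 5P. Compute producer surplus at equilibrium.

Equilibrium: 336 - 3P = -400 + 5P gives P* = 92, Q* = 60.
Supply starts at P = 80 (where S = 0).
PS = ½(92 − 80)(60) = 360.

Producer surplus = 360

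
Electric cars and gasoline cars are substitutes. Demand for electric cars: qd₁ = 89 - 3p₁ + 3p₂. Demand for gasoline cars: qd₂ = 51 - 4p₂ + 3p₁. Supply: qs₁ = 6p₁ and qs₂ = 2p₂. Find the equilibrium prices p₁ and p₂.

p₁ = 229/15, p₂ = 242/15

Market 1: 89 - 3p₁ + 3p₂ = 6p₁ → 9p₁ - 3p₂ = 89.
Market 2: 6p₂ - 3p₁ = 51.
Eliminating p₂: 6×(1) + 3×(2) gives 45p₁ = 687, so p₁ = 229/15.
Back-substitute into (2): p₂ = (51 + 3×229/15) / 6 = 242/15.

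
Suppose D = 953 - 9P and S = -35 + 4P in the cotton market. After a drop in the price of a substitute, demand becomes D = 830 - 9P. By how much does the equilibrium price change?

ΔP = -123/13

Original equilibrium: P* = 76, Q* = 269.
New equilibrium: 830 - 9P = -35 + 4P, so 865 = 13P and P' = 865/13; Q' = 830 − 9(865/13) = 3005/13.
Change in price: 865/13 − 76 = -123/13.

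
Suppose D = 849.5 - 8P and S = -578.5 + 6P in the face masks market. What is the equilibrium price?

P* = 102

Set D = S: 849.5 - 8P = -578.5 + 6P.
1428 = 14P, so P* = 102.
Q* = 849.5 − 8(102) = 33.5.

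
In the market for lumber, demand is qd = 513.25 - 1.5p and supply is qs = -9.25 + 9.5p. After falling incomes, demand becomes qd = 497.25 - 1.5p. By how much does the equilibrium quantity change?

Δq = -152/11

Original equilibrium: p* = 47.5, q* = 442.
New equilibrium: 497.25 - 1.5p = -9.25 + 9.5p, so 506.5 = 11p and p' = 1013/22; q' = 497.25 − 1.5(1013/22) = 4710/11.
Change in quantity: 4710/11 − 442 = -152/11.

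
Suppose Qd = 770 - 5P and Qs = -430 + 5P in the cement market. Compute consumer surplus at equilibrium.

Consumer surplus = 2890

Equilibrium: 770 - 5P = -430 + 5P gives P* = 120, Q* = 170.
Demand choke price (Qd = 0): P = 154.
CS = ½(154 − 120)(170) = 2890.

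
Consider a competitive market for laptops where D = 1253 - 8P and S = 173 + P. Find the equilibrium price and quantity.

P* = 120, Q* = 293

Set D = S: 1253 - 8P = 173 + P.
1080 = 9P, so P* = 120.
Q* = 1253 − 8(120) = 293.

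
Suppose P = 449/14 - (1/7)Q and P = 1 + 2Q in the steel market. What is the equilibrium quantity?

Q* = 14.5

Set the two price expressions equal: 449/14 - (1/7)Q = 1 + 2Q.
435/14 = (15/7)Q, so Q* = 14.5.
P* = 449/14 − (1/7)(14.5) = 30.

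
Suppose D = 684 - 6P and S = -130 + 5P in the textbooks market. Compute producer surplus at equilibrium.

Equilibrium: 684 - 6P = -130 + 5P gives P* = 74, Q* = 240.
Supply starts at P = 26 (where S = 0).
PS = ½(74 − 26)(240) = 5760.

Producer surplus = 5760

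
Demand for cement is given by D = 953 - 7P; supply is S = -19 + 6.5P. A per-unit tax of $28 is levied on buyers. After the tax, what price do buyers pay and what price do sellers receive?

Pre-tax equilibrium: P* = 72, Q* = 449.
Tax on buyers shifts demand to D = 953 − 7(P + 28) = 757 - 7P.
757 - 7P = -19 + 6.5P gives seller price Ps = 1552/27; buyers pay Pb = 1552/27 + 28 = 2308/27.
New quantity: Q = 953 − 7(2308/27) = 9575/27.

Buyers pay 2308/27, sellers receive 1552/27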